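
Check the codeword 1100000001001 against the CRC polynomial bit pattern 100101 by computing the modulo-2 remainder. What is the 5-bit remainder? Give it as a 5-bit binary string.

00000

Modulo-2 division of 1100000001001 by 100101:
  pos 0: 110000 XOR 100101 = 010101
  pos 1: 101010 XOR 100101 = 001111
  pos 3: 111100 XOR 100101 = 011001
  pos 4: 110011 XOR 100101 = 010110
  pos 5: 101100 XOR 100101 = 001001
  pos 7: 100101 XOR 100101 = 000000
Remainder = 00000 (zero — the frame passes the CRC check).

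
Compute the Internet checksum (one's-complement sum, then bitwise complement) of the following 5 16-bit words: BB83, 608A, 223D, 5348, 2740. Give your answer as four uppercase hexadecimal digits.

472C

One's-complement addition (fold any carry out of bit 15 back into bit 0):
  0xBB83 + 0x608A = 0x11C0D → wrap carry → 0x1C0E
  0x1C0E + 0x223D = 0x03E4B
  0x3E4B + 0x5348 = 0x09193
  0x9193 + 0x2740 = 0x0B8D3
One's-complement sum = 0xB8D3.
Checksum = ~0xB8D3 & 0xFFFF = 0x472C.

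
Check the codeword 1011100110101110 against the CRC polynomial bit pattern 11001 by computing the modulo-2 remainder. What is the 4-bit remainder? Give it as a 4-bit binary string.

0101

Modulo-2 division of 1011100110101110 by 11001:
  pos 0: 10111 XOR 11001 = 01110
  pos 1: 11100 XOR 11001 = 00101
  pos 3: 10101 XOR 11001 = 01100
  pos 4: 11001 XOR 11001 = 00000
  pos 10: 10111 XOR 11001 = 01110
  pos 11: 11100 XOR 11001 = 00101
Remainder = 0101 (nonzero — an error is detected).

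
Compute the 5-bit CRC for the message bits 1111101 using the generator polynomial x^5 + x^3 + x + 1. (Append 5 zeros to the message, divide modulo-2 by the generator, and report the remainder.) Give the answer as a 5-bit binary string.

Append 5 zeros: 111110100000. Divide by 101011 (XOR where the leading bit is 1):
  pos 0: 111110 XOR 101011 = 010101
  pos 1: 101011 XOR 101011 = 000000
Remainder (last 5 bits) = 00000. This is the CRC / FCS.

00000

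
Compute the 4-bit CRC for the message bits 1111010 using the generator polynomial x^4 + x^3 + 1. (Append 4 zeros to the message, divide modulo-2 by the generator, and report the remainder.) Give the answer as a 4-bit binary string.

1101

Append 4 zeros: 11110100000. Divide by 11001 (XOR where the leading bit is 1):
  pos 0: 11110 XOR 11001 = 00111
  pos 2: 11110 XOR 11001 = 00111
  pos 4: 11100 XOR 11001 = 00101
  pos 6: 10100 XOR 11001 = 01101
Remainder (last 4 bits) = 1101. This is the CRC / FCS.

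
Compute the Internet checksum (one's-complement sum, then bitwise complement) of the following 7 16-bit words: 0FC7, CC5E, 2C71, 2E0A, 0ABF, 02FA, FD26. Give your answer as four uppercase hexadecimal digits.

One's-complement addition (fold any carry out of bit 15 back into bit 0):
  0x0FC7 + 0xCC5E = 0x0DC25
  0xDC25 + 0x2C71 = 0x10896 → wrap carry → 0x0897
  0x0897 + 0x2E0A = 0x036A1
  0x36A1 + 0x0ABF = 0x04160
  0x4160 + 0x02FA = 0x0445A
  0x445A + 0xFD26 = 0x14180 → wrap carry → 0x4181
One's-complement sum = 0x4181.
Checksum = ~0x4181 & 0xFFFF = 0xBE7E.

BE7E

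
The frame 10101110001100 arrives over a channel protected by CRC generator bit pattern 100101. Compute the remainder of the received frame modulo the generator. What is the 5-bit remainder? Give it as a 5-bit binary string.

10100

Modulo-2 division of 10101110001100 by 100101:
  pos 0: 101011 XOR 100101 = 001110
  pos 2: 111010 XOR 100101 = 011111
  pos 3: 111110 XOR 100101 = 011011
  pos 4: 110110 XOR 100101 = 010011
  pos 5: 100111 XOR 100101 = 000010
Remainder = 10100 (nonzero — an error is detected).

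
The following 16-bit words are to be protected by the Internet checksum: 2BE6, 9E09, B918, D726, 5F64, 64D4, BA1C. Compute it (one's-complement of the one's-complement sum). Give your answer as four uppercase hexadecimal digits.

277B

One's-complement addition (fold any carry out of bit 15 back into bit 0):
  0x2BE6 + 0x9E09 = 0x0C9EF
  0xC9EF + 0xB918 = 0x18307 → wrap carry → 0x8308
  0x8308 + 0xD726 = 0x15A2E → wrap carry → 0x5A2F
  0x5A2F + 0x5F64 = 0x0B993
  0xB993 + 0x64D4 = 0x11E67 → wrap carry → 0x1E68
  0x1E68 + 0xBA1C = 0x0D884
One's-complement sum = 0xD884.
Checksum = ~0xD884 & 0xFFFF = 0x277B.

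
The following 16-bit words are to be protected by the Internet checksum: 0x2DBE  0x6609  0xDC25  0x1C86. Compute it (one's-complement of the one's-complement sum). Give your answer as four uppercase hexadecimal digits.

738C

One's-complement addition (fold any carry out of bit 15 back into bit 0):
  0x2DBE + 0x6609 = 0x093C7
  0x93C7 + 0xDC25 = 0x16FEC → wrap carry → 0x6FED
  0x6FED + 0x1C86 = 0x08C73
One's-complement sum = 0x8C73.
Checksum = ~0x8C73 & 0xFFFF = 0x738C.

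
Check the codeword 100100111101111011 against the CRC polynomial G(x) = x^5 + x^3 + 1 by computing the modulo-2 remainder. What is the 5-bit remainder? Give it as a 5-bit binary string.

Modulo-2 division of 100100111101111011 by 101001:
  pos 0: 100100 XOR 101001 = 001101
  pos 2: 110111 XOR 101001 = 011110
  pos 3: 111101 XOR 101001 = 010100
  pos 4: 101001 XOR 101001 = 000000
  pos 11: 111101 XOR 101001 = 010100
  pos 12: 101001 XOR 101001 = 000000
Remainder = 00000 (zero — the frame passes the CRC check).

00000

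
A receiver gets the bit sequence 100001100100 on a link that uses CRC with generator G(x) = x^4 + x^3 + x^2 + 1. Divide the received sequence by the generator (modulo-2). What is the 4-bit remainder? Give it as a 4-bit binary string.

Modulo-2 division of 100001100100 by 11101:
  pos 0: 10000 XOR 11101 = 01101
  pos 1: 11011 XOR 11101 = 00110
  pos 3: 11010 XOR 11101 = 00111
  pos 5: 11101 XOR 11101 = 00000
Remainder = 0000 (zero — the frame passes the CRC check).

0000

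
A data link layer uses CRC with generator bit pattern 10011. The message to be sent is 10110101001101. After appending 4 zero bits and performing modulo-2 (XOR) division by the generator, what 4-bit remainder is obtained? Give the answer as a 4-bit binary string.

0000

Append 4 zeros: 101101010011010000. Divide by 10011 (XOR where the leading bit is 1):
  pos 0: 10110 XOR 10011 = 00101
  pos 2: 10110 XOR 10011 = 00101
  pos 4: 10110 XOR 10011 = 00101
  pos 6: 10101 XOR 10011 = 00110
  pos 8: 11010 XOR 10011 = 01001
  pos 9: 10011 XOR 10011 = 00000
Remainder (last 4 bits) = 0000. This is the CRC / FCS.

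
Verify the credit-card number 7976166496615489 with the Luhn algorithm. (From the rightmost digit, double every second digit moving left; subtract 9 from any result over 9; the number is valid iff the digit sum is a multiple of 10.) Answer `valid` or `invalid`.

From the right, keep odd positions and double even positions (subtract 9 from any doubled value over 9):
  doubled (positions 2,4,...): 7 1 3 9 3 2 5 5 → sum 35
  kept (positions 1,3,...): 9 4 1 6 4 6 6 9 → sum 45
Total = 80.
80 mod 10 = 0, so the number is valid.

valid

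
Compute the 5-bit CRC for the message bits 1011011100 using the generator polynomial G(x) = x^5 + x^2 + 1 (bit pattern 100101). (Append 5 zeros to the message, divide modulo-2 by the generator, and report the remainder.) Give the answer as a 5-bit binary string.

10111

Append 5 zeros: 101101110000000. Divide by 100101 (XOR where the leading bit is 1):
  pos 0: 101101 XOR 100101 = 001000
  pos 2: 100011 XOR 100101 = 000110
  pos 5: 110000 XOR 100101 = 010101
  pos 6: 101010 XOR 100101 = 001111
  pos 8: 111100 XOR 100101 = 011001
  pos 9: 110010 XOR 100101 = 010111
Remainder (last 5 bits) = 10111. This is the CRC / FCS.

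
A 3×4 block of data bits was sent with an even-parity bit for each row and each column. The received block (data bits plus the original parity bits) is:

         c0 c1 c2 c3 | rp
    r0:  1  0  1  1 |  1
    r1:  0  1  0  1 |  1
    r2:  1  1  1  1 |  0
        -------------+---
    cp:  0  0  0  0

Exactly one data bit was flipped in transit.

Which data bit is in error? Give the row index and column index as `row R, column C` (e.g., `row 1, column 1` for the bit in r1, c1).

row 1, column 3

Recompute each row's even parity and compare to rp:
  r0: data parity 1, sent rp 1 → ok
  r1: data parity 0, sent rp 1 → mismatch
  r2: data parity 0, sent rp 0 → ok
Recompute each column's even parity and compare to cp:
  c0: data parity 0, sent cp 0 → ok
  c1: data parity 0, sent cp 0 → ok
  c2: data parity 0, sent cp 0 → ok
  c3: data parity 1, sent cp 0 → mismatch
Exactly one row (r1) and one column (c3) fail → the flipped bit is at their intersection.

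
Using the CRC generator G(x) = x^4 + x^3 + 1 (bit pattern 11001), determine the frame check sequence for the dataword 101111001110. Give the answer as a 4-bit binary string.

Append 4 zeros: 1011110011100000. Divide by 11001 (XOR where the leading bit is 1):
  pos 0: 10111 XOR 11001 = 01110
  pos 1: 11101 XOR 11001 = 00100
  pos 3: 10000 XOR 11001 = 01001
  pos 4: 10011 XOR 11001 = 01010
  pos 5: 10101 XOR 11001 = 01100
  pos 6: 11001 XOR 11001 = 00000
Remainder (last 4 bits) = 0000. This is the CRC / FCS.

0000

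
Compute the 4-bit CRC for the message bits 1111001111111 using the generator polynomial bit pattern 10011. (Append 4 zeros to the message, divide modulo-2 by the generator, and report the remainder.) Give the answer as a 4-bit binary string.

Append 4 zeros: 11110011111110000. Divide by 10011 (XOR where the leading bit is 1):
  pos 0: 11110 XOR 10011 = 01101
  pos 1: 11010 XOR 10011 = 01001
  pos 2: 10011 XOR 10011 = 00000
  pos 7: 11111 XOR 10011 = 01100
  pos 8: 11001 XOR 10011 = 01010
  pos 9: 10100 XOR 10011 = 00111
  pos 11: 11100 XOR 10011 = 01111
  pos 12: 11110 XOR 10011 = 01101
Remainder (last 4 bits) = 1101. This is the CRC / FCS.

1101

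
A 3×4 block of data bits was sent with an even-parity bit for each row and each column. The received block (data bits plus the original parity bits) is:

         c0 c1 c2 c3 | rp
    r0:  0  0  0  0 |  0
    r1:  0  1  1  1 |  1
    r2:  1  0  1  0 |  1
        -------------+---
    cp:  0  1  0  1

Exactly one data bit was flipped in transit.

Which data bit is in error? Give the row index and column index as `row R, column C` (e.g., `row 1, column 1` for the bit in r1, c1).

Recompute each row's even parity and compare to rp:
  r0: data parity 0, sent rp 0 → ok
  r1: data parity 1, sent rp 1 → ok
  r2: data parity 0, sent rp 1 → mismatch
Recompute each column's even parity and compare to cp:
  c0: data parity 1, sent cp 0 → mismatch
  c1: data parity 1, sent cp 1 → ok
  c2: data parity 0, sent cp 0 → ok
  c3: data parity 1, sent cp 1 → ok
Exactly one row (r2) and one column (c0) fail → the flipped bit is at their intersection.

row 2, column 0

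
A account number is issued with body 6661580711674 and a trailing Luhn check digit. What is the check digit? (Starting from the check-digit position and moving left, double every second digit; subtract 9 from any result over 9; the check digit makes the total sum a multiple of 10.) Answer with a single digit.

Partial digits right→left: 4 7 6 1 1 7 0 8 5 1 6 6 6
Double every second digit counting from the check-digit position (so the 1st, 3rd, 5th, ... of the partial from the right).
  doubled (with −9 where >9): 8 3 2 0 1 3 3 → sum 20
  kept as-is: 7 1 7 8 1 6 → sum 30
Total = 20 + 30 = 50.
Check digit = (10 − (50 mod 10)) mod 10 = 0.

0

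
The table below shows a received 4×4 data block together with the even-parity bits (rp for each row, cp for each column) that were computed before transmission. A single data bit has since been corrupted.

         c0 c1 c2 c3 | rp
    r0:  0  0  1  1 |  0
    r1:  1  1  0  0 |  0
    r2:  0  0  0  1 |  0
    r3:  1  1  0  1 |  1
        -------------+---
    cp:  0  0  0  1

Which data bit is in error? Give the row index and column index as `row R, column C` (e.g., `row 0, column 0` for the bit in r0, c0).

row 2, column 2

Recompute each row's even parity and compare to rp:
  r0: data parity 0, sent rp 0 → ok
  r1: data parity 0, sent rp 0 → ok
  r2: data parity 1, sent rp 0 → mismatch
  r3: data parity 1, sent rp 1 → ok
Recompute each column's even parity and compare to cp:
  c0: data parity 0, sent cp 0 → ok
  c1: data parity 0, sent cp 0 → ok
  c2: data parity 1, sent cp 0 → mismatch
  c3: data parity 1, sent cp 1 → ok
Exactly one row (r2) and one column (c2) fail → the flipped bit is at their intersection.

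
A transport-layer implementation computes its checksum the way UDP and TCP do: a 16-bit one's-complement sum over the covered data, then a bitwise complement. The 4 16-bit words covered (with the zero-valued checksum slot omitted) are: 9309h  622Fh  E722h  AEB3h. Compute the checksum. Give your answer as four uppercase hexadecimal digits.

74F0

One's-complement addition (fold any carry out of bit 15 back into bit 0):
  0x9309 + 0x622F = 0x0F538
  0xF538 + 0xE722 = 0x1DC5A → wrap carry → 0xDC5B
  0xDC5B + 0xAEB3 = 0x18B0E → wrap carry → 0x8B0F
One's-complement sum = 0x8B0F.
Checksum = ~0x8B0F & 0xFFFF = 0x74F0.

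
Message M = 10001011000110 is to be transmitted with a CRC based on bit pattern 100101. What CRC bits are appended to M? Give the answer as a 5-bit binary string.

01001

Append 5 zeros: 1000101100011000000. Divide by 100101 (XOR where the leading bit is 1):
  pos 0: 100010 XOR 100101 = 000111
  pos 3: 111110 XOR 100101 = 011011
  pos 4: 110110 XOR 100101 = 010011
  pos 5: 100110 XOR 100101 = 000011
  pos 9: 111100 XOR 100101 = 011001
  pos 10: 110010 XOR 100101 = 010111
  pos 11: 101110 XOR 100101 = 001011
  pos 13: 101100 XOR 100101 = 001001
Remainder (last 5 bits) = 01001. This is the CRC / FCS.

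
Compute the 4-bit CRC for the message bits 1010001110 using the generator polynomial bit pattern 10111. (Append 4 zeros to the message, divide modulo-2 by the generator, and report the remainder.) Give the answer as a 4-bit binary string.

Append 4 zeros: 10100011100000. Divide by 10111 (XOR where the leading bit is 1):
  pos 0: 10100 XOR 10111 = 00011
  pos 3: 11011 XOR 10111 = 01100
  pos 4: 11001 XOR 10111 = 01110
  pos 5: 11100 XOR 10111 = 01011
  pos 6: 10110 XOR 10111 = 00001
Remainder (last 4 bits) = 1000. This is the CRC / FCS.

1000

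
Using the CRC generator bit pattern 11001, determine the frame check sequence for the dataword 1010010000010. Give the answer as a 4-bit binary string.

Append 4 zeros: 10100100000100000. Divide by 11001 (XOR where the leading bit is 1):
  pos 0: 10100 XOR 11001 = 01101
  pos 1: 11011 XOR 11001 = 00010
  pos 4: 10000 XOR 11001 = 01001
  pos 5: 10010 XOR 11001 = 01011
  pos 6: 10110 XOR 11001 = 01111
  pos 7: 11111 XOR 11001 = 00110
  pos 9: 11000 XOR 11001 = 00001
Remainder (last 4 bits) = 1000. This is the CRC / FCS.

1000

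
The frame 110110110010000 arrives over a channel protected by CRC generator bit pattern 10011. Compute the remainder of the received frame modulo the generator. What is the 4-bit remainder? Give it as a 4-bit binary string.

Modulo-2 division of 110110110010000 by 10011:
  pos 0: 11011 XOR 10011 = 01000
  pos 1: 10000 XOR 10011 = 00011
  pos 4: 11110 XOR 10011 = 01101
  pos 5: 11010 XOR 10011 = 01001
  pos 6: 10011 XOR 10011 = 00000
Remainder = 0000 (zero — the frame passes the CRC check).

0000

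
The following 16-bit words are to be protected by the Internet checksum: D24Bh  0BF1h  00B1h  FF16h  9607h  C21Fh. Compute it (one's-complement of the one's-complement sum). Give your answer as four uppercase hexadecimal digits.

C9D3

One's-complement addition (fold any carry out of bit 15 back into bit 0):
  0xD24B + 0x0BF1 = 0x0DE3C
  0xDE3C + 0x00B1 = 0x0DEED
  0xDEED + 0xFF16 = 0x1DE03 → wrap carry → 0xDE04
  0xDE04 + 0x9607 = 0x1740B → wrap carry → 0x740C
  0x740C + 0xC21F = 0x1362B → wrap carry → 0x362C
One's-complement sum = 0x362C.
Checksum = ~0x362C & 0xFFFF = 0xC9D3.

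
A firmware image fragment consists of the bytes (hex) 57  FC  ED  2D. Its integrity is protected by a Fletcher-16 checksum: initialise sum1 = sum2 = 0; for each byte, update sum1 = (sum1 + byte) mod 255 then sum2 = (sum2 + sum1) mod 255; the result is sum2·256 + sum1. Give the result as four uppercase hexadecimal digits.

5D6F

Running sums (mod 255):
  after byte 0 (57): sum1=87, sum2=87
  after byte 1 (FC): sum1=84, sum2=171
  after byte 2 (ED): sum1=66, sum2=237
  after byte 3 (2D): sum1=111, sum2=93
Checksum = sum2·256 + sum1 = 93·256 + 111 = 23919 = 0x5D6F.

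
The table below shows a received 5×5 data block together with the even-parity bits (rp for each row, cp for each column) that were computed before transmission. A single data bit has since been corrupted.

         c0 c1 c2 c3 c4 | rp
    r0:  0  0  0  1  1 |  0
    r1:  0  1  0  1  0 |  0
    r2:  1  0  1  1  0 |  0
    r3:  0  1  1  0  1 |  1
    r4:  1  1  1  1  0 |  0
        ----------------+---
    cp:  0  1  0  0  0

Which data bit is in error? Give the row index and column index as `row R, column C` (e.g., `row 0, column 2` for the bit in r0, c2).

row 2, column 2

Recompute each row's even parity and compare to rp:
  r0: data parity 0, sent rp 0 → ok
  r1: data parity 0, sent rp 0 → ok
  r2: data parity 1, sent rp 0 → mismatch
  r3: data parity 1, sent rp 1 → ok
  r4: data parity 0, sent rp 0 → ok
Recompute each column's even parity and compare to cp:
  c0: data parity 0, sent cp 0 → ok
  c1: data parity 1, sent cp 1 → ok
  c2: data parity 1, sent cp 0 → mismatch
  c3: data parity 0, sent cp 0 → ok
  c4: data parity 0, sent cp 0 → ok
Exactly one row (r2) and one column (c2) fail → the flipped bit is at their intersection.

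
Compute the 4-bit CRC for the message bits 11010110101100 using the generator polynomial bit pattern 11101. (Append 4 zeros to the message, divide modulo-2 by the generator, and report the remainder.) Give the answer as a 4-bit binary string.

Append 4 zeros: 110101101011000000. Divide by 11101 (XOR where the leading bit is 1):
  pos 0: 11010 XOR 11101 = 00111
  pos 2: 11111 XOR 11101 = 00010
  pos 5: 10010 XOR 11101 = 01111
  pos 6: 11111 XOR 11101 = 00010
  pos 9: 10100 XOR 11101 = 01001
  pos 10: 10010 XOR 11101 = 01111
  pos 11: 11110 XOR 11101 = 00011
Remainder (last 4 bits) = 1100. This is the CRC / FCS.

1100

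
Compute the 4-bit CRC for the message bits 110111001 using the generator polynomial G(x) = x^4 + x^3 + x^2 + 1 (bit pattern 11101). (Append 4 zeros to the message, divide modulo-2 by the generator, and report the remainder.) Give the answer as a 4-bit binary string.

Append 4 zeros: 1101110010000. Divide by 11101 (XOR where the leading bit is 1):
  pos 0: 11011 XOR 11101 = 00110
  pos 2: 11010 XOR 11101 = 00111
  pos 4: 11101 XOR 11101 = 00000
Remainder (last 4 bits) = 0000. This is the CRC / FCS.

0000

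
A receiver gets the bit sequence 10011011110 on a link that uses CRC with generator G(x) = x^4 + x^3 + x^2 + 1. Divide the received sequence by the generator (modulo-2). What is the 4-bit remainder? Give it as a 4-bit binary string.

0100

Modulo-2 division of 10011011110 by 11101:
  pos 0: 10011 XOR 11101 = 01110
  pos 1: 11100 XOR 11101 = 00001
  pos 5: 11111 XOR 11101 = 00010
Remainder = 0100 (nonzero — an error is detected).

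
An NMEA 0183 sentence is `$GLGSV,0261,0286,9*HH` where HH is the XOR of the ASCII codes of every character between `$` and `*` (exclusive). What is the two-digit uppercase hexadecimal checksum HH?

55

XOR the ASCII codes of the payload characters:
  'G' = 0x47 → acc = 0x47
  'L' = 0x4C → acc = 0x0B
  'G' = 0x47 → acc = 0x4C
  'S' = 0x53 → acc = 0x1F
  'V' = 0x56 → acc = 0x49
  ',' = 0x2C → acc = 0x65
  '0' = 0x30 → acc = 0x55
  '2' = 0x32 → acc = 0x67
  '6' = 0x36 → acc = 0x51
  '1' = 0x31 → acc = 0x60
  ',' = 0x2C → acc = 0x4C
  '0' = 0x30 → acc = 0x7C
  '2' = 0x32 → acc = 0x4E
  '8' = 0x38 → acc = 0x76
  '6' = 0x36 → acc = 0x40
  ',' = 0x2C → acc = 0x6C
  '9' = 0x39 → acc = 0x55
Checksum = 0x55.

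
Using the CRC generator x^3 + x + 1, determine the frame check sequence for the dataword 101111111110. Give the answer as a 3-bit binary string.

Append 3 zeros: 101111111110000. Divide by 1011 (XOR where the leading bit is 1):
  pos 0: 1011 XOR 1011 = 0000
  pos 4: 1111 XOR 1011 = 0100
  pos 5: 1001 XOR 1011 = 0010
  pos 7: 1011 XOR 1011 = 0000
Remainder (last 3 bits) = 000. This is the CRC / FCS.

000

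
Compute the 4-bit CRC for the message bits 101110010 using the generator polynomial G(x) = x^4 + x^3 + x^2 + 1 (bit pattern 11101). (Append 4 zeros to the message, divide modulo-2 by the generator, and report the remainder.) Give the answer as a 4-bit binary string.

1110

Append 4 zeros: 1011100100000. Divide by 11101 (XOR where the leading bit is 1):
  pos 0: 10111 XOR 11101 = 01010
  pos 1: 10100 XOR 11101 = 01001
  pos 2: 10010 XOR 11101 = 01111
  pos 3: 11111 XOR 11101 = 00010
  pos 6: 10000 XOR 11101 = 01101
  pos 7: 11010 XOR 11101 = 00111
Remainder (last 4 bits) = 1110. This is the CRC / FCS.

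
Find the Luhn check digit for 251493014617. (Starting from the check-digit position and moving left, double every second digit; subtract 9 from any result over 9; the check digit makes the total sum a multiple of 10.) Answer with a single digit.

Partial digits right→left: 7 1 6 4 1 0 3 9 4 1 5 2
Double every second digit counting from the check-digit position (so the 1st, 3rd, 5th, ... of the partial from the right).
  doubled (with −9 where >9): 5 3 2 6 8 1 → sum 25
  kept as-is: 1 4 0 9 1 2 → sum 17
Total = 25 + 17 = 42.
Check digit = (10 − (42 mod 10)) mod 10 = 8.

8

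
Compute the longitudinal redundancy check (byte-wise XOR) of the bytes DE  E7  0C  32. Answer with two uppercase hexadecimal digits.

07

XOR the bytes together:
  start with 0xDE
  0xDE ⊕ 0xE7 = 0x39
  0x39 ⊕ 0x0C = 0x35
  0x35 ⊕ 0x32 = 0x07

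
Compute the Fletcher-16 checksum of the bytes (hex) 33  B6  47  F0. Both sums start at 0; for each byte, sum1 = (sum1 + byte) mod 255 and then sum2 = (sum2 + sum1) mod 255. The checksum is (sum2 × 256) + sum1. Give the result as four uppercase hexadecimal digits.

Running sums (mod 255):
  after byte 0 (33): sum1=51, sum2=51
  after byte 1 (B6): sum1=233, sum2=29
  after byte 2 (47): sum1=49, sum2=78
  after byte 3 (F0): sum1=34, sum2=112
Checksum = sum2·256 + sum1 = 112·256 + 34 = 28706 = 0x7022.

7022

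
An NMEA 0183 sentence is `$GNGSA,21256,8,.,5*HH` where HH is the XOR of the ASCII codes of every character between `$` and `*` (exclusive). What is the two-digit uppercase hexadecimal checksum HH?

XOR the ASCII codes of the payload characters:
  'G' = 0x47 → acc = 0x47
  'N' = 0x4E → acc = 0x09
  'G' = 0x47 → acc = 0x4E
  'S' = 0x53 → acc = 0x1D
  'A' = 0x41 → acc = 0x5C
  ',' = 0x2C → acc = 0x70
  '2' = 0x32 → acc = 0x42
  '1' = 0x31 → acc = 0x73
  '2' = 0x32 → acc = 0x41
  '5' = 0x35 → acc = 0x74
  '6' = 0x36 → acc = 0x42
  ',' = 0x2C → acc = 0x6E
  '8' = 0x38 → acc = 0x56
  ',' = 0x2C → acc = 0x7A
  '.' = 0x2E → acc = 0x54
  ',' = 0x2C → acc = 0x78
  '5' = 0x35 → acc = 0x4D
Checksum = 0x4D.

4D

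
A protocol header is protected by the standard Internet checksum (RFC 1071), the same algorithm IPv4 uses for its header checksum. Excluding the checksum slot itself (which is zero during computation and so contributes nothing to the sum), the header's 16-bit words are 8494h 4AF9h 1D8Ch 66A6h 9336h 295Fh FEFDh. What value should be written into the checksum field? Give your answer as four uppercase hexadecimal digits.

F0AB

One's-complement addition (fold any carry out of bit 15 back into bit 0):
  0x8494 + 0x4AF9 = 0x0CF8D
  0xCF8D + 0x1D8C = 0x0ED19
  0xED19 + 0x66A6 = 0x153BF → wrap carry → 0x53C0
  0x53C0 + 0x9336 = 0x0E6F6
  0xE6F6 + 0x295F = 0x11055 → wrap carry → 0x1056
  0x1056 + 0xFEFD = 0x10F53 → wrap carry → 0x0F54
One's-complement sum = 0x0F54.
Checksum = ~0x0F54 & 0xFFFF = 0xF0AB.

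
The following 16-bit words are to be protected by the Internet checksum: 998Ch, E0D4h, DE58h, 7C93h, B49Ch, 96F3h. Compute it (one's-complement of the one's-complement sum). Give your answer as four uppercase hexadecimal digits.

One's-complement addition (fold any carry out of bit 15 back into bit 0):
  0x998C + 0xE0D4 = 0x17A60 → wrap carry → 0x7A61
  0x7A61 + 0xDE58 = 0x158B9 → wrap carry → 0x58BA
  0x58BA + 0x7C93 = 0x0D54D
  0xD54D + 0xB49C = 0x189E9 → wrap carry → 0x89EA
  0x89EA + 0x96F3 = 0x120DD → wrap carry → 0x20DE
One's-complement sum = 0x20DE.
Checksum = ~0x20DE & 0xFFFF = 0xDF21.

DF21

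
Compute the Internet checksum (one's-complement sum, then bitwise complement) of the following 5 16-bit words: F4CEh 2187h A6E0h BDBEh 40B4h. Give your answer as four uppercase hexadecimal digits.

4456

One's-complement addition (fold any carry out of bit 15 back into bit 0):
  0xF4CE + 0x2187 = 0x11655 → wrap carry → 0x1656
  0x1656 + 0xA6E0 = 0x0BD36
  0xBD36 + 0xBDBE = 0x17AF4 → wrap carry → 0x7AF5
  0x7AF5 + 0x40B4 = 0x0BBA9
One's-complement sum = 0xBBA9.
Checksum = ~0xBBA9 & 0xFFFF = 0x4456.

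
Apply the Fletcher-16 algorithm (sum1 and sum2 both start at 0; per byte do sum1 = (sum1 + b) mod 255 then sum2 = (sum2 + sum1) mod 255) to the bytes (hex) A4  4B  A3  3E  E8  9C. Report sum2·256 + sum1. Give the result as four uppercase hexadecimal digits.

0C57

Running sums (mod 255):
  after byte 0 (A4): sum1=164, sum2=164
  after byte 1 (4B): sum1=239, sum2=148
  after byte 2 (A3): sum1=147, sum2=40
  after byte 3 (3E): sum1=209, sum2=249
  after byte 4 (E8): sum1=186, sum2=180
  after byte 5 (9C): sum1=87, sum2=12
Checksum = sum2·256 + sum1 = 12·256 + 87 = 3159 = 0x0C57.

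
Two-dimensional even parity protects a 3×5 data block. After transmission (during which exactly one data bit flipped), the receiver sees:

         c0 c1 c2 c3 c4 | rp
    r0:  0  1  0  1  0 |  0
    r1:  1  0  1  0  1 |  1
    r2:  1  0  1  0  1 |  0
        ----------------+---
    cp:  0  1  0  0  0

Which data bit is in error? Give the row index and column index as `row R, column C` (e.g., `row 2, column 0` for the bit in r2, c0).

row 2, column 3

Recompute each row's even parity and compare to rp:
  r0: data parity 0, sent rp 0 → ok
  r1: data parity 1, sent rp 1 → ok
  r2: data parity 1, sent rp 0 → mismatch
Recompute each column's even parity and compare to cp:
  c0: data parity 0, sent cp 0 → ok
  c1: data parity 1, sent cp 1 → ok
  c2: data parity 0, sent cp 0 → ok
  c3: data parity 1, sent cp 0 → mismatch
  c4: data parity 0, sent cp 0 → ok
Exactly one row (r2) and one column (c3) fail → the flipped bit is at their intersection.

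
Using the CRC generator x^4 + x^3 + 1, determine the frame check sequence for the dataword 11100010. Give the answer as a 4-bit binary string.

Append 4 zeros: 111000100000. Divide by 11001 (XOR where the leading bit is 1):
  pos 0: 11100 XOR 11001 = 00101
  pos 2: 10101 XOR 11001 = 01100
  pos 3: 11000 XOR 11001 = 00001
  pos 7: 10000 XOR 11001 = 01001
Remainder (last 4 bits) = 1001. This is the CRC / FCS.

1001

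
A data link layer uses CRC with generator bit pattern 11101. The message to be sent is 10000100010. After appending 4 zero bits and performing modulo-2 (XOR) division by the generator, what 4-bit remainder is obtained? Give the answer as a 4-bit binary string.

0010

Append 4 zeros: 100001000100000. Divide by 11101 (XOR where the leading bit is 1):
  pos 0: 10000 XOR 11101 = 01101
  pos 1: 11011 XOR 11101 = 00110
  pos 3: 11000 XOR 11101 = 00101
  pos 5: 10101 XOR 11101 = 01000
  pos 6: 10000 XOR 11101 = 01101
  pos 7: 11010 XOR 11101 = 00111
  pos 9: 11100 XOR 11101 = 00001
Remainder (last 4 bits) = 0010. This is the CRC / FCS.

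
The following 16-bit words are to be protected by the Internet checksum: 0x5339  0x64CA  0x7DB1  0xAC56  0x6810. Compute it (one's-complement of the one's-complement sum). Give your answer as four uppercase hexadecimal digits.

One's-complement addition (fold any carry out of bit 15 back into bit 0):
  0x5339 + 0x64CA = 0x0B803
  0xB803 + 0x7DB1 = 0x135B4 → wrap carry → 0x35B5
  0x35B5 + 0xAC56 = 0x0E20B
  0xE20B + 0x6810 = 0x14A1B → wrap carry → 0x4A1C
One's-complement sum = 0x4A1C.
Checksum = ~0x4A1C & 0xFFFF = 0xB5E3.

B5E3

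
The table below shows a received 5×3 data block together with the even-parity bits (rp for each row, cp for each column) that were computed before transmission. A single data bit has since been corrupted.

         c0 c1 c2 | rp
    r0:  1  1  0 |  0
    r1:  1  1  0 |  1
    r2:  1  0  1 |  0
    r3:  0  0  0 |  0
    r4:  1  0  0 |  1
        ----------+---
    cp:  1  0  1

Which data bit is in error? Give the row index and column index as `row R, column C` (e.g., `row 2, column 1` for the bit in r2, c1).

Recompute each row's even parity and compare to rp:
  r0: data parity 0, sent rp 0 → ok
  r1: data parity 0, sent rp 1 → mismatch
  r2: data parity 0, sent rp 0 → ok
  r3: data parity 0, sent rp 0 → ok
  r4: data parity 1, sent rp 1 → ok
Recompute each column's even parity and compare to cp:
  c0: data parity 0, sent cp 1 → mismatch
  c1: data parity 0, sent cp 0 → ok
  c2: data parity 1, sent cp 1 → ok
Exactly one row (r1) and one column (c0) fail → the flipped bit is at their intersection.

row 1, column 0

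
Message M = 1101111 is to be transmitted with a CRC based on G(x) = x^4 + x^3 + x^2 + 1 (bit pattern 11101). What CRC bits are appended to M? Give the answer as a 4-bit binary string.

Append 4 zeros: 11011110000. Divide by 11101 (XOR where the leading bit is 1):
  pos 0: 11011 XOR 11101 = 00110
  pos 2: 11011 XOR 11101 = 00110
  pos 4: 11000 XOR 11101 = 00101
  pos 6: 10100 XOR 11101 = 01001
Remainder (last 4 bits) = 1001. This is the CRC / FCS.

1001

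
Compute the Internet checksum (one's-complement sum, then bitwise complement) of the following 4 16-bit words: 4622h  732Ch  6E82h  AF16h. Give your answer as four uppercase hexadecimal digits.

2918

One's-complement addition (fold any carry out of bit 15 back into bit 0):
  0x4622 + 0x732C = 0x0B94E
  0xB94E + 0x6E82 = 0x127D0 → wrap carry → 0x27D1
  0x27D1 + 0xAF16 = 0x0D6E7
One's-complement sum = 0xD6E7.
Checksum = ~0xD6E7 & 0xFFFF = 0x2918.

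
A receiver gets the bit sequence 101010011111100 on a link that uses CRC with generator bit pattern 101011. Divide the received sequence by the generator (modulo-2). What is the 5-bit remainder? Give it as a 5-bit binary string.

Modulo-2 division of 101010011111100 by 101011:
  pos 0: 101010 XOR 101011 = 000001
  pos 5: 101111 XOR 101011 = 000100
  pos 8: 100110 XOR 101011 = 001101
Remainder = 11010 (nonzero — an error is detected).

11010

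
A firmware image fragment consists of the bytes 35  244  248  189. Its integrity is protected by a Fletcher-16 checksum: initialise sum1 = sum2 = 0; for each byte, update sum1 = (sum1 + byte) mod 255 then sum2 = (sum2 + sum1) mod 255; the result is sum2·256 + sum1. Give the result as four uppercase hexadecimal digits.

Running sums (mod 255):
  after byte 0 (35): sum1=35, sum2=35
  after byte 1 (244): sum1=24, sum2=59
  after byte 2 (248): sum1=17, sum2=76
  after byte 3 (189): sum1=206, sum2=27
Checksum = sum2·256 + sum1 = 27·256 + 206 = 7118 = 0x1BCE.

1BCE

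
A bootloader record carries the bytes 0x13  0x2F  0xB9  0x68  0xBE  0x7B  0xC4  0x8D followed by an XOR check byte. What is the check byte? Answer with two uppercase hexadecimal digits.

61

XOR the bytes together:
  start with 0x13
  0x13 ⊕ 0x2F = 0x3C
  0x3C ⊕ 0xB9 = 0x85
  0x85 ⊕ 0x68 = 0xED
  0xED ⊕ 0xBE = 0x53
  0x53 ⊕ 0x7B = 0x28
  0x28 ⊕ 0xC4 = 0xEC
  0xEC ⊕ 0x8D = 0x61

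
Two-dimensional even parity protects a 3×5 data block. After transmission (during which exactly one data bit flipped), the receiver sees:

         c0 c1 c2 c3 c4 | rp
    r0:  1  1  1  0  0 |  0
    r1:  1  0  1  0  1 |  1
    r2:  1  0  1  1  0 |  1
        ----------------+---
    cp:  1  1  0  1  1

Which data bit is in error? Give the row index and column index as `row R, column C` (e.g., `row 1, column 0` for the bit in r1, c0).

Recompute each row's even parity and compare to rp:
  r0: data parity 1, sent rp 0 → mismatch
  r1: data parity 1, sent rp 1 → ok
  r2: data parity 1, sent rp 1 → ok
Recompute each column's even parity and compare to cp:
  c0: data parity 1, sent cp 1 → ok
  c1: data parity 1, sent cp 1 → ok
  c2: data parity 1, sent cp 0 → mismatch
  c3: data parity 1, sent cp 1 → ok
  c4: data parity 1, sent cp 1 → ok
Exactly one row (r0) and one column (c2) fail → the flipped bit is at their intersection.

row 0, column 2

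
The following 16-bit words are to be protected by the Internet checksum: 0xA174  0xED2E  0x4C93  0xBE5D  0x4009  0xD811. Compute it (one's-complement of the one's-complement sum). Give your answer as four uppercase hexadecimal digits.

One's-complement addition (fold any carry out of bit 15 back into bit 0):
  0xA174 + 0xED2E = 0x18EA2 → wrap carry → 0x8EA3
  0x8EA3 + 0x4C93 = 0x0DB36
  0xDB36 + 0xBE5D = 0x19993 → wrap carry → 0x9994
  0x9994 + 0x4009 = 0x0D99D
  0xD99D + 0xD811 = 0x1B1AE → wrap carry → 0xB1AF
One's-complement sum = 0xB1AF.
Checksum = ~0xB1AF & 0xFFFF = 0x4E50.

4E50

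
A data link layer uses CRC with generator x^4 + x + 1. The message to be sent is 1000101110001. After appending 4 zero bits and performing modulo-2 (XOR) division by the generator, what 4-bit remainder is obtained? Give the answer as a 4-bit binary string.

Append 4 zeros: 10001011100010000. Divide by 10011 (XOR where the leading bit is 1):
  pos 0: 10001 XOR 10011 = 00010
  pos 3: 10011 XOR 10011 = 00000
  pos 8: 10001 XOR 10011 = 00010
  pos 11: 10000 XOR 10011 = 00011
Remainder (last 4 bits) = 0110. This is the CRC / FCS.

0110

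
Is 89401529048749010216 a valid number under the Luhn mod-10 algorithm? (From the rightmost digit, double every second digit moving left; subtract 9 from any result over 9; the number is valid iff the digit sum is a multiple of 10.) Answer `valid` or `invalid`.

valid

From the right, keep odd positions and double even positions (subtract 9 from any doubled value over 9):
  doubled (positions 2,4,...): 2 0 0 8 7 0 4 2 8 7 → sum 38
  kept (positions 1,3,...): 6 2 1 9 7 4 9 5 0 9 → sum 52
Total = 90.
90 mod 10 = 0, so the number is valid.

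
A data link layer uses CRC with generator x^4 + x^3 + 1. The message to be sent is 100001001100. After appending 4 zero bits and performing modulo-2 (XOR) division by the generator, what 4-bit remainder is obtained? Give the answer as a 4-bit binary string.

0011

Append 4 zeros: 1000010011000000. Divide by 11001 (XOR where the leading bit is 1):
  pos 0: 10000 XOR 11001 = 01001
  pos 1: 10011 XOR 11001 = 01010
  pos 2: 10100 XOR 11001 = 01101
  pos 3: 11010 XOR 11001 = 00011
  pos 6: 11110 XOR 11001 = 00111
  pos 8: 11100 XOR 11001 = 00101
  pos 10: 10100 XOR 11001 = 01101
  pos 11: 11010 XOR 11001 = 00011
Remainder (last 4 bits) = 0011. This is the CRC / FCS.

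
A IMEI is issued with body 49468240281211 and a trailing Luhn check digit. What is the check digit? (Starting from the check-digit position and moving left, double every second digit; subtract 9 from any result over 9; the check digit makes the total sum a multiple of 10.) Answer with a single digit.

Partial digits right→left: 1 1 2 1 8 2 0 4 2 8 6 4 9 4
Double every second digit counting from the check-digit position (so the 1st, 3rd, 5th, ... of the partial from the right).
  doubled (with −9 where >9): 2 4 7 0 4 3 9 → sum 29
  kept as-is: 1 1 2 4 8 4 4 → sum 24
Total = 29 + 24 = 53.
Check digit = (10 − (53 mod 10)) mod 10 = 7.

7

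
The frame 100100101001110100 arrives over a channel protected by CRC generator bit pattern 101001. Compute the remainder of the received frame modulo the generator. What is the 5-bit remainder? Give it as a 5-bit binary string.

Modulo-2 division of 100100101001110100 by 101001:
  pos 0: 100100 XOR 101001 = 001101
  pos 2: 110110 XOR 101001 = 011111
  pos 3: 111111 XOR 101001 = 010110
  pos 4: 101100 XOR 101001 = 000101
  pos 7: 101011 XOR 101001 = 000010
  pos 11: 101010 XOR 101001 = 000011
Remainder = 00110 (nonzero — an error is detected).

00110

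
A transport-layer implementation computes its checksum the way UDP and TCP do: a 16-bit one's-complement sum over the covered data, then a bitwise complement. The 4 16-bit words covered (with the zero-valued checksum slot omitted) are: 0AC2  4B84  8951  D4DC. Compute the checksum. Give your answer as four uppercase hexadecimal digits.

One's-complement addition (fold any carry out of bit 15 back into bit 0):
  0x0AC2 + 0x4B84 = 0x05646
  0x5646 + 0x8951 = 0x0DF97
  0xDF97 + 0xD4DC = 0x1B473 → wrap carry → 0xB474
One's-complement sum = 0xB474.
Checksum = ~0xB474 & 0xFFFF = 0x4B8B.

4B8B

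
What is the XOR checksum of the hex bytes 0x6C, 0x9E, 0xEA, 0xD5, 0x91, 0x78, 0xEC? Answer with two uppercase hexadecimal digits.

C8

XOR the bytes together:
  start with 0x6C
  0x6C ⊕ 0x9E = 0xF2
  0xF2 ⊕ 0xEA = 0x18
  0x18 ⊕ 0xD5 = 0xCD
  0xCD ⊕ 0x91 = 0x5C
  0x5C ⊕ 0x78 = 0x24
  0x24 ⊕ 0xEC = 0xC8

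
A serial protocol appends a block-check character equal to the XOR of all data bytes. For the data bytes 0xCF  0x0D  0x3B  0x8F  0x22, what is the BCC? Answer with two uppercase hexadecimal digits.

54

XOR the bytes together:
  start with 0xCF
  0xCF ⊕ 0x0D = 0xC2
  0xC2 ⊕ 0x3B = 0xF9
  0xF9 ⊕ 0x8F = 0x76
  0x76 ⊕ 0x22 = 0x54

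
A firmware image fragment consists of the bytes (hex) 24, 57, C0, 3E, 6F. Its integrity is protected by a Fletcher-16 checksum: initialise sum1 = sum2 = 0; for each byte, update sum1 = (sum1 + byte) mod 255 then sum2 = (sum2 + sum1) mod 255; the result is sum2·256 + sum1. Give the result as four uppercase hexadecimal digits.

40E9

Running sums (mod 255):
  after byte 0 (24): sum1=36, sum2=36
  after byte 1 (57): sum1=123, sum2=159
  after byte 2 (C0): sum1=60, sum2=219
  after byte 3 (3E): sum1=122, sum2=86
  after byte 4 (6F): sum1=233, sum2=64
Checksum = sum2·256 + sum1 = 64·256 + 233 = 16617 = 0x40E9.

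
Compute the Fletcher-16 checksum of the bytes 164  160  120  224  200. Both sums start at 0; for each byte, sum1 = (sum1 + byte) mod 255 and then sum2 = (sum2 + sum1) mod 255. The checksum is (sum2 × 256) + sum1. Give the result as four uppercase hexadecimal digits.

Running sums (mod 255):
  after byte 0 (164): sum1=164, sum2=164
  after byte 1 (160): sum1=69, sum2=233
  after byte 2 (120): sum1=189, sum2=167
  after byte 3 (224): sum1=158, sum2=70
  after byte 4 (200): sum1=103, sum2=173
Checksum = sum2·256 + sum1 = 173·256 + 103 = 44391 = 0xAD67.

AD67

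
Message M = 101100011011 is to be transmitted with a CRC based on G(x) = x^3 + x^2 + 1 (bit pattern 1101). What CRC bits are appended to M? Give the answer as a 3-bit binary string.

000

Append 3 zeros: 101100011011000. Divide by 1101 (XOR where the leading bit is 1):
  pos 0: 1011 XOR 1101 = 0110
  pos 1: 1100 XOR 1101 = 0001
  pos 4: 1001 XOR 1101 = 0100
  pos 5: 1001 XOR 1101 = 0100
  pos 6: 1000 XOR 1101 = 0101
  pos 7: 1011 XOR 1101 = 0110
  pos 8: 1101 XOR 1101 = 0000
Remainder (last 3 bits) = 000. This is the CRC / FCS.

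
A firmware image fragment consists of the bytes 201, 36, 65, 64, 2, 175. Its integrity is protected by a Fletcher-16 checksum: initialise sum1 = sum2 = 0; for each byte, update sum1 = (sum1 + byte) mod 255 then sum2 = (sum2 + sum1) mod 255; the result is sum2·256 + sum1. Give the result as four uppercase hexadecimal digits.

Running sums (mod 255):
  after byte 0 (201): sum1=201, sum2=201
  after byte 1 (36): sum1=237, sum2=183
  after byte 2 (65): sum1=47, sum2=230
  after byte 3 (64): sum1=111, sum2=86
  after byte 4 (2): sum1=113, sum2=199
  after byte 5 (175): sum1=33, sum2=232
Checksum = sum2·256 + sum1 = 232·256 + 33 = 59425 = 0xE821.

E821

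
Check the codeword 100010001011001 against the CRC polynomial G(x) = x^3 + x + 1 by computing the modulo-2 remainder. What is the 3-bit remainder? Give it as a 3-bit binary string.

011

Modulo-2 division of 100010001011001 by 1011:
  pos 0: 1000 XOR 1011 = 0011
  pos 2: 1110 XOR 1011 = 0101
  pos 3: 1010 XOR 1011 = 0001
  pos 6: 1010 XOR 1011 = 0001
  pos 9: 1110 XOR 1011 = 0101
  pos 10: 1010 XOR 1011 = 0001
Remainder = 011 (nonzero — an error is detected).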